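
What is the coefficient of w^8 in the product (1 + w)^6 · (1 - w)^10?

-90

Coefficient of w^8 = Σ_{j} C(6,j)·1^j·C(10,8-j)·(-1)^(8-j) for j from 0 to 6.
= 45 + (-720) + 3150 + (-5040) + 3150 + (-720) + 45 = -90.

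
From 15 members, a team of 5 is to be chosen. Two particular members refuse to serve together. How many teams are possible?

All 5-subsets: C(15,5) = 3003. Those containing both fixed elements: C(13,3) = 286.
3003 − 286 = 2717.

2717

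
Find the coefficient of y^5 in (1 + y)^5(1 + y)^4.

126

Coefficient of y^5 = Σ_{j} C(5,j)·C(4,5-j) for j from 1 to 5.
= 5 + 40 + 60 + 20 + 1 = 126.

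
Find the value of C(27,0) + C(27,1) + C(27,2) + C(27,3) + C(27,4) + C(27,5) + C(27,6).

1 + 27 + 351 + 2925 + 17550 + 80730 + 296010 = 397594.

397594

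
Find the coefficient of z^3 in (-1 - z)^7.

The general term is C(7,j)·(-1)^j·(-z)^(7-j); the z^3 term has j = 4.
C(7,4) = 35.
Coefficient = C(7,4) · (-1)^3 = 35 · (-1) = -35.

-35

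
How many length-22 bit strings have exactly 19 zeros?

1540

Choose the 19 positions: C(22,19) = 1540.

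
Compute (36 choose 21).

5567902560

C(36,21) = C(36,15) by symmetry.
C(36,15) = (36·35·34·33·32·31·30·29·28·27·26·25·24·23·22) / 15! = 7281003461233582080000 / 1307674368000 = 5567902560.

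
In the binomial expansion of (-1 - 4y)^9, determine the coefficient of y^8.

-589824

The general term is C(9,j)·(-1)^j·(-4y)^(9-j); the y^8 term has j = 1.
C(9,1) = 9.
Coefficient = C(9,1) · (-1)^1 · (-4)^8 = 9 · (-1) · 65536 = -589824.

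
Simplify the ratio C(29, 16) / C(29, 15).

7/8

C(n,k+1)/C(n,k) = (n−k)/(k+1) = (29−15)/(15+1) = 14/16 = 7/8.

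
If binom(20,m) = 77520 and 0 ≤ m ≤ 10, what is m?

C(20,m) increases on 0 ≤ m ≤ 10. C(20,6) = 38760 and C(20,7) = 77520, so m = 7.

7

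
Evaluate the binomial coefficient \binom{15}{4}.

C(15,4) = (15·14·13·12) / 4! = 32760 / 24 = 1365.

1365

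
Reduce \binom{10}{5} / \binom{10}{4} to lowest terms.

C(n,k+1)/C(n,k) = (n−k)/(k+1) = (10−4)/(4+1) = 6/5.

6/5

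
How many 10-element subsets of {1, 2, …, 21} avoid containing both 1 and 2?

All 10-subsets: C(21,10) = 352716. Those containing both fixed elements: C(19,8) = 75582.
352716 − 75582 = 277134.

277134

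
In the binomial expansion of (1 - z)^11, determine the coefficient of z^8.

The general term is C(11,j)·(1)^j·(-z)^(11-j); the z^8 term has j = 3.
C(11,3) = 165.
Coefficient = C(11,3) = 165.

165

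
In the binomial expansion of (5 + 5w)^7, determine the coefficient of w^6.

The general term is C(7,j)·(5)^j·(5w)^(7-j); the w^6 term has j = 1.
C(7,1) = 7.
Coefficient = C(7,1) · 5^1 · 5^6 = 7 · 5 · 15625 = 546875.

546875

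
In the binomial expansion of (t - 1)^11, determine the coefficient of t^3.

165

The general term is C(11,j)·(t)^j·(-1)^(11-j); the t^3 term has j = 3.
C(11,3) = 165.
Coefficient = C(11,3) = 165.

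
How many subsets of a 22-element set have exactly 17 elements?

Choose the 17 positions: C(22,17) = 26334.

26334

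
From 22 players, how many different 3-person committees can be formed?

1540

This is C(22,3) = 1540.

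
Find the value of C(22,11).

C(22,11) = (22·21·20·19·18·17·16·15·14·13·12) / 11! = 28158588057600 / 39916800 = 705432.

705432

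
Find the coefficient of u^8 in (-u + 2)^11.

The general term is C(11,j)·(-u)^j·(2)^(11-j); the u^8 term has j = 8.
C(11,8) = 165.
Coefficient = C(11,8) · 2^3 = 165 · 8 = 1320.

1320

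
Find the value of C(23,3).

C(23,3) = (23·22·21) / 3! = 10626 / 6 = 1771.

1771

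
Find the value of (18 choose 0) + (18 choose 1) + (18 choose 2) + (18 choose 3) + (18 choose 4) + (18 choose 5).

12616

1 + 18 + 153 + 816 + 3060 + 8568 = 12616.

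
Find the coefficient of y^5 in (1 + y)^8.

56

The general term is C(8,j)·(1)^j·(y)^(8-j); the y^5 term has j = 3.
C(8,3) = 56.
Coefficient = C(8,3) = 56.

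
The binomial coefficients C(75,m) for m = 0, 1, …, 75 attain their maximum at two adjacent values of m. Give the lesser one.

37

For odd n = 75, C(75,m) peaks at m = (n−1)/2 and (n+1)/2; the lesser is 37.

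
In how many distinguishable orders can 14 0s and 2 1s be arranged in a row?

120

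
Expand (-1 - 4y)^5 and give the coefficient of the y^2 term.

The general term is C(5,j)·(-1)^j·(-4y)^(5-j); the y^2 term has j = 3.
C(5,3) = 10.
Coefficient = C(5,3) · (-1)^3 · (-4)^2 = 10 · (-1) · 16 = -160.

-160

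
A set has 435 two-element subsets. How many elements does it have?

30

n(n−1)/2 = 435 ⇒ n(n−1) = 870. Since 30·29 = 870, n = 30.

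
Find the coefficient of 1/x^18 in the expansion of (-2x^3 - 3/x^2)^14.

General term: C(14,j)·(-2x^3)^j·(-3/x^2)^(14-j), with x-exponent 3j − 2(14−j) = 5j − 28.
Set 5j − 28 = -18: j = 2.
C(14,2) = 91; (-2)^2 = 4; (-3)^12 = 531441.
Coefficient = 91 · 4 · 531441 = 193444524.

193444524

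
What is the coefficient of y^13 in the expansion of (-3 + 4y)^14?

The general term is C(14,j)·(-3)^j·(4y)^(14-j); the y^13 term has j = 1.
C(14,1) = 14.
Coefficient = C(14,1) · (-3)^1 · 4^13 = 14 · (-3) · 67108864 = -2818572288.

-2818572288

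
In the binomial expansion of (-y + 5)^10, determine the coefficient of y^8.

1125

The general term is C(10,j)·(-y)^j·(5)^(10-j); the y^8 term has j = 8.
C(10,8) = 45.
Coefficient = C(10,8) · 5^2 = 45 · 25 = 1125.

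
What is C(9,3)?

84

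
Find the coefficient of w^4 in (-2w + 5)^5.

400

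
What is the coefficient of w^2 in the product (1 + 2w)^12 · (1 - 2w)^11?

Coefficient of w^2 = Σ_{j} C(12,j)·2^j·C(11,2-j)·(-2)^(2-j) for j from 0 to 2.
= 220 + (-528) + 264 = -44.

-44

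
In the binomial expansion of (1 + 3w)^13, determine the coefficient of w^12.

The general term is C(13,j)·(1)^j·(3w)^(13-j); the w^12 term has j = 1.
C(13,1) = 13.
Coefficient = C(13,1) · 3^12 = 13 · 531441 = 6908733.

6908733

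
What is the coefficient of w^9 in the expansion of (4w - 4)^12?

-3690987520

The general term is C(12,j)·(4w)^j·(-4)^(12-j); the w^9 term has j = 9.
C(12,9) = 220.
Coefficient = C(12,9) · 4^9 · (-4)^3 = 220 · 262144 · (-64) = -3690987520.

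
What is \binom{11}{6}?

462

C(11,6) = C(11,5) by symmetry.
C(11,5) = (11·10·9·8·7) / 5! = 55440 / 120 = 462.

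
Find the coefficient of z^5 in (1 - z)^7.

-21

The general term is C(7,j)·(1)^j·(-z)^(7-j); the z^5 term has j = 2.
C(7,2) = 21.
Coefficient = C(7,2) · (-1)^5 = 21 · (-1) = -21.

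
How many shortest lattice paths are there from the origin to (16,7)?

Each path is a sequence of 23 steps with 16 rights: C(23,16) = 245157.

245157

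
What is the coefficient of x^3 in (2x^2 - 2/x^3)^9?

General term: C(9,j)·(2x^2)^j·(-2/x^3)^(9-j), with x-exponent 2j − 3(9−j) = 5j − 27.
Set 5j − 27 = 3: j = 6.
C(9,6) = 84; 2^6 = 64; (-2)^3 = -8.
Coefficient = 84 · 64 · (-8) = -43008.

-43008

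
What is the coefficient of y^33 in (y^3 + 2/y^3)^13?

26

General term: C(13,j)·(y^3)^j·(2/y^3)^(13-j), with y-exponent 3j − 3(13−j) = 6j − 39.
Set 6j − 39 = 33: j = 12.
C(13,12) = 13; 1^12 = 1; 2^1 = 2.
Coefficient = 13 · 1 · 2 = 26.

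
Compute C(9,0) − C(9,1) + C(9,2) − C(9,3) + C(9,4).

70

The partial alternating sum Σ_{k=0}^{4} (−1)^k C(9,k) = (−1)^4 C(8,4) = 70.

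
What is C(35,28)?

6724520

C(35,28) = C(35,7) by symmetry.
C(35,7) = (35·34·33·32·31·30·29) / 7! = 33891580800 / 5040 = 6724520.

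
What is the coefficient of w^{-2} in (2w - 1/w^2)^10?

General term: C(10,j)·(2w)^j·(-1/w^2)^(10-j), with w-exponent 1j − 2(10−j) = 3j − 20.
Set 3j − 20 = -2: j = 6.
C(10,6) = 210; 2^6 = 64; (-1)^4 = 1.
Coefficient = 210 · 64 · 1 = 13440.

13440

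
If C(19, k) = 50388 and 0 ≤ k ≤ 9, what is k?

7

C(19,k) increases on 0 ≤ k ≤ 9. C(19,6) = 27132 and C(19,7) = 50388, so k = 7.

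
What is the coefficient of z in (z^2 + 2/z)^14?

1025024

General term: C(14,j)·(z^2)^j·(2/z)^(14-j), with z-exponent 2j − 1(14−j) = 3j − 14.
Set 3j − 14 = 1: j = 5.
C(14,5) = 2002; 1^5 = 1; 2^9 = 512.
Coefficient = 2002 · 1 · 512 = 1025024.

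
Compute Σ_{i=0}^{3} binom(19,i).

1160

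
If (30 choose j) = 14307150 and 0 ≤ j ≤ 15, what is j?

C(30,j) increases on 0 ≤ j ≤ 15. C(30,8) = 5852925 and C(30,9) = 14307150, so j = 9.

9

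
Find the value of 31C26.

169911

C(31,26) = C(31,5) by symmetry.
C(31,5) = (31·30·29·28·27) / 5! = 20389320 / 120 = 169911.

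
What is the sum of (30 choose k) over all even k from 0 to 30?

Even-k terms of row 30 sum to 2^29 = 536870912.

536870912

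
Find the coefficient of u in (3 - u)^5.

The general term is C(5,j)·(3)^j·(-u)^(5-j); the u^1 term has j = 4.
C(5,4) = 5.
Coefficient = C(5,4) · 3^4 · (-1)^1 = 5 · 81 · (-1) = -405.

-405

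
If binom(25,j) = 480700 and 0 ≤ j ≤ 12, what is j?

C(25,j) increases on 0 ≤ j ≤ 12. C(25,6) = 177100 and C(25,7) = 480700, so j = 7.

7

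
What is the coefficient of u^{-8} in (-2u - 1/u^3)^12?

General term: C(12,j)·(-2u)^j·(-1/u^3)^(12-j), with u-exponent 1j − 3(12−j) = 4j − 36.
Set 4j − 36 = -8: j = 7.
C(12,7) = 792; (-2)^7 = -128; (-1)^5 = -1.
Coefficient = 792 · (-128) · (-1) = 101376.

101376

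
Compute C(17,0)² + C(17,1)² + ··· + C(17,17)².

By Vandermonde's identity, Σ C(17,j)² = C(34,17) = 2333606220.

2333606220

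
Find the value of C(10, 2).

C(10,2) = (10·9) / 2! = 90 / 2 = 45.

45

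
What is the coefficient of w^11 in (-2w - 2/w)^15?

-3440640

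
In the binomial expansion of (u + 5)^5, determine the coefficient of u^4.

The general term is C(5,j)·(u)^j·(5)^(5-j); the u^4 term has j = 4.
C(5,4) = 5.
Coefficient = C(5,4) · 5^1 = 5 · 5 = 25.

25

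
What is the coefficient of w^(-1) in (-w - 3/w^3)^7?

General term: C(7,j)·(-w)^j·(-3/w^3)^(7-j), with w-exponent 1j − 3(7−j) = 4j − 21.
Set 4j − 21 = -1: j = 5.
C(7,5) = 21; (-1)^5 = -1; (-3)^2 = 9.
Coefficient = 21 · (-1) · 9 = -189.

-189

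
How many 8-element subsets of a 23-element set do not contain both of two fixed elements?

436050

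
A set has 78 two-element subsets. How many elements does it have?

n(n−1)/2 = 78 ⇒ n(n−1) = 156. Since 13·12 = 156, n = 13.

13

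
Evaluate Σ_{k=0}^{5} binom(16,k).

6885

1 + 16 + 120 + 560 + 1820 + 4368 = 6885.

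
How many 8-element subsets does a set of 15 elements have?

6435

C(15,8) = C(15,7) by symmetry.
C(15,7) = (15·14·13·12·11·10·9) / 7! = 32432400 / 5040 = 6435.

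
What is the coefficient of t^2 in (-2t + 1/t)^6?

240

General term: C(6,j)·(-2t)^j·(1/t)^(6-j), with t-exponent 1j − 1(6−j) = 2j − 6.
Set 2j − 6 = 2: j = 4.
C(6,4) = 15; (-2)^4 = 16; 1^2 = 1.
Coefficient = 15 · 16 · 1 = 240.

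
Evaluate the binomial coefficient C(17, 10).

19448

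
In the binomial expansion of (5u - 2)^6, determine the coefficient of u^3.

The general term is C(6,j)·(5u)^j·(-2)^(6-j); the u^3 term has j = 3.
C(6,3) = 20.
Coefficient = C(6,3) · 5^3 · (-2)^3 = 20 · 125 · (-8) = -20000.

-20000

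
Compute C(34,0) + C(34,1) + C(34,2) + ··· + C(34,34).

17179869184

Setting x = 1 in (1+x)^34 gives Σ C(34,r) = 2^34 = 17179869184.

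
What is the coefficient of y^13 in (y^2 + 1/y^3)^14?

General term: C(14,j)·(y^2)^j·(1/y^3)^(14-j), with y-exponent 2j − 3(14−j) = 5j − 42.
Set 5j − 42 = 13: j = 11.
C(14,11) = 364; 1^11 = 1; 1^3 = 1.
Coefficient = 364 · 1 · 1 = 364.

364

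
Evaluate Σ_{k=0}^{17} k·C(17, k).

Differentiating (1+x)^17 and setting x=1: Σ k·C(17,k) = 17·2^16 = 1114112.

1114112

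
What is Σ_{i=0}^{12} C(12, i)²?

By Vandermonde's identity, Σ C(12,i)² = C(24,12) = 2704156.

2704156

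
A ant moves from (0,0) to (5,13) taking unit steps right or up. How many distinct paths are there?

8568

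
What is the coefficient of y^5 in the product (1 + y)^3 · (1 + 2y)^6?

1452

Coefficient of y^5 = Σ_{j} C(3,j)·1^j·C(6,5-j)·2^(5-j) for j from 0 to 3.
= 192 + 720 + 480 + 60 = 1452.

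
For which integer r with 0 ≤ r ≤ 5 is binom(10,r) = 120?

3

C(10,r) increases on 0 ≤ r ≤ 5. C(10,2) = 45 and C(10,3) = 120, so r = 3.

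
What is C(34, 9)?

C(34,9) = (34·33·32·31·30·29·28·27·26) / 9! = 19033511777280 / 362880 = 52451256.

52451256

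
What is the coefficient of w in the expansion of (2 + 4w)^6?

The general term is C(6,j)·(2)^j·(4w)^(6-j); the w^1 term has j = 5.
C(6,5) = 6.
Coefficient = C(6,5) · 2^5 · 4^1 = 6 · 32 · 4 = 768.

768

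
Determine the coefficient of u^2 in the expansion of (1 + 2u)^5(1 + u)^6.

Coefficient of u^2 = Σ_{j} C(5,j)·2^j·C(6,2-j)·1^(2-j) for j from 0 to 2.
= 15 + 60 + 40 = 115.

115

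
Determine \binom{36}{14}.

3796297200

C(36,14) = (36·35·34·33·32·31·30·29·28·27·26·25·24·23) / 14! = 330954702783344640000 / 87178291200 = 3796297200.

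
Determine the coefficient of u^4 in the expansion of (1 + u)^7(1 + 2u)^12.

26659

Coefficient of u^4 = Σ_{j} C(7,j)·1^j·C(12,4-j)·2^(4-j) for j from 0 to 4.
= 7920 + 12320 + 5544 + 840 + 35 = 26659.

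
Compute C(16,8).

12870

C(16,8) = (16·15·14·13·12·11·10·9) / 8! = 518918400 / 40320 = 12870.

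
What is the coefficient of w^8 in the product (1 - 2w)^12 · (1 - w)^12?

Coefficient of w^8 = Σ_{j} C(12,j)·(-2)^j·C(12,8-j)·(-1)^(8-j) for j from 0 to 8.
= 495 + 19008 + 243936 + 1393920 + 3920400 + 5575680 + 3902976 + 1216512 + 126720 = 16399647.

16399647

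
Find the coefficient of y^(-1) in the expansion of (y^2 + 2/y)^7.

General term: C(7,j)·(y^2)^j·(2/y)^(7-j), with y-exponent 2j − 1(7−j) = 3j − 7.
Set 3j − 7 = -1: j = 2.
C(7,2) = 21; 1^2 = 1; 2^5 = 32.
Coefficient = 21 · 1 · 32 = 672.

672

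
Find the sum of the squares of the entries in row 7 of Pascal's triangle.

3432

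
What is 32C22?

64512240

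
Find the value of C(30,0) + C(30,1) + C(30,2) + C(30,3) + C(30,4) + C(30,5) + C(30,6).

768212

1 + 30 + 435 + 4060 + 27405 + 142506 + 593775 = 768212.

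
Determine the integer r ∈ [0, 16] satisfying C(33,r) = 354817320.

12

C(33,r) increases on 0 ≤ r ≤ 16. C(33,11) = 193536720 and C(33,12) = 354817320, so r = 12.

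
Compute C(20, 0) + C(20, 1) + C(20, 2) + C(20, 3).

1 + 20 + 190 + 1140 = 1351.

1351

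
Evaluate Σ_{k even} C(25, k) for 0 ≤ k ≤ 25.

16777216

Even-k terms of row 25 sum to 2^24 = 16777216.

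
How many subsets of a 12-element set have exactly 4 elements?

495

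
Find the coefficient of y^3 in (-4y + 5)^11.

The general term is C(11,j)·(-4y)^j·(5)^(11-j); the y^3 term has j = 3.
C(11,3) = 165.
Coefficient = C(11,3) · (-4)^3 · 5^8 = 165 · (-64) · 390625 = -4125000000.

-4125000000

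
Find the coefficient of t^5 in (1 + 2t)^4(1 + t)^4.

Coefficient of t^5 = Σ_{j} C(4,j)·2^j·C(4,5-j)·1^(5-j) for j from 1 to 4.
= 8 + 96 + 192 + 64 = 360.

360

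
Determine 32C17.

C(32,17) = C(32,15) by symmetry.
C(32,15) = (32·31·30·29·28·27·26·25·24·23·22·21·20·19·18) / 15! = 739781100339240960000 / 1307674368000 = 565722720.

565722720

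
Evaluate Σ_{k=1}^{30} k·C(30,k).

16106127360

Differentiating (1+x)^30 and setting x=1: Σ k·C(30,k) = 30·2^29 = 16106127360.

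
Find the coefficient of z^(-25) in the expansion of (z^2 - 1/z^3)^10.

General term: C(10,j)·(z^2)^j·(-1/z^3)^(10-j), with z-exponent 2j − 3(10−j) = 5j − 30.
Set 5j − 30 = -25: j = 1.
C(10,1) = 10; 1^1 = 1; (-1)^9 = -1.
Coefficient = 10 · 1 · (-1) = -10.

-10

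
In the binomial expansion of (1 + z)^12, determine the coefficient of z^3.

The general term is C(12,j)·(1)^j·(z)^(12-j); the z^3 term has j = 9.
C(12,9) = 220.
Coefficient = C(12,9) = 220.

220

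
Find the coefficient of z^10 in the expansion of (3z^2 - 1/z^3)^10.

General term: C(10,j)·(3z^2)^j·(-1/z^3)^(10-j), with z-exponent 2j − 3(10−j) = 5j − 30.
Set 5j − 30 = 10: j = 8.
C(10,8) = 45; 3^8 = 6561; (-1)^2 = 1.
Coefficient = 45 · 6561 · 1 = 295245.

295245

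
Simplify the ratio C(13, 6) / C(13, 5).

C(n,k+1)/C(n,k) = (n−k)/(k+1) = (13−5)/(5+1) = 8/6 = 4/3.

4/3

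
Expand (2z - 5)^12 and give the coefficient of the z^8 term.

79200000

The general term is C(12,j)·(2z)^j·(-5)^(12-j); the z^8 term has j = 8.
C(12,8) = 495.
Coefficient = C(12,8) · 2^8 · (-5)^4 = 495 · 256 · 625 = 79200000.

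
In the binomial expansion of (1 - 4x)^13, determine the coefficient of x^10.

The general term is C(13,j)·(1)^j·(-4x)^(13-j); the x^10 term has j = 3.
C(13,3) = 286.
Coefficient = C(13,3) · (-4)^10 = 286 · 1048576 = 299892736.

299892736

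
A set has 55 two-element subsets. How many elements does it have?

11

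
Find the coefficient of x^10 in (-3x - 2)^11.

-1299078

The general term is C(11,j)·(-3x)^j·(-2)^(11-j); the x^10 term has j = 10.
C(11,10) = 11.
Coefficient = C(11,10) · (-3)^10 · (-2)^1 = 11 · 59049 · (-2) = -1299078.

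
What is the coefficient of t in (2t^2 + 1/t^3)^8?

1792

General term: C(8,j)·(2t^2)^j·(1/t^3)^(8-j), with t-exponent 2j − 3(8−j) = 5j − 24.
Set 5j − 24 = 1: j = 5.
C(8,5) = 56; 2^5 = 32; 1^3 = 1.
Coefficient = 56 · 32 · 1 = 1792.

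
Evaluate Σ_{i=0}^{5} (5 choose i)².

252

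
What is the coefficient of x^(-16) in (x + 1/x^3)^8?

28

General term: C(8,j)·(x)^j·(1/x^3)^(8-j), with x-exponent 1j − 3(8−j) = 4j − 24.
Set 4j − 24 = -16: j = 2.
C(8,2) = 28; 1^2 = 1; 1^6 = 1.
Coefficient = 28 · 1 · 1 = 28.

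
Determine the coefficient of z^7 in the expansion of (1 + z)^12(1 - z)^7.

28

Coefficient of z^7 = Σ_{j} C(12,j)·1^j·C(7,7-j)·(-1)^(7-j) for j from 0 to 7.
= (-1) + 84 + (-1386) + 7700 + (-17325) + 16632 + (-6468) + 792 = 28.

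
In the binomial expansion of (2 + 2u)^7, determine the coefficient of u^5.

The general term is C(7,j)·(2)^j·(2u)^(7-j); the u^5 term has j = 2.
C(7,2) = 21.
Coefficient = C(7,2) · 2^2 · 2^5 = 21 · 4 · 32 = 2688.

2688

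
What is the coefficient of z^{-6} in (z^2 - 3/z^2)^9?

61236

General term: C(9,j)·(z^2)^j·(-3/z^2)^(9-j), with z-exponent 2j − 2(9−j) = 4j − 18.
Set 4j − 18 = -6: j = 3.
C(9,3) = 84; 1^3 = 1; (-3)^6 = 729.
Coefficient = 84 · 1 · 729 = 61236.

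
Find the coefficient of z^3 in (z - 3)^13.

16888014

The general term is C(13,j)·(z)^j·(-3)^(13-j); the z^3 term has j = 3.
C(13,3) = 286.
Coefficient = C(13,3) · (-3)^10 = 286 · 59049 = 16888014.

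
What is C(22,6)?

C(22,6) = (22·21·20·19·18·17) / 6! = 53721360 / 720 = 74613.

74613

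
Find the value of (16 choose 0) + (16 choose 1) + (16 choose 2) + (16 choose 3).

1 + 16 + 120 + 560 = 697.

697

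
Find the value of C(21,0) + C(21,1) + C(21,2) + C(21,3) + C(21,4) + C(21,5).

1 + 21 + 210 + 1330 + 5985 + 20349 = 27896.

27896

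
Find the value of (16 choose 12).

C(16,12) = C(16,4) by symmetry.
C(16,4) = (16·15·14·13) / 4! = 43680 / 24 = 1820.

1820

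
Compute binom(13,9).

C(13,9) = C(13,4) by symmetry.
C(13,4) = (13·12·11·10) / 4! = 17160 / 24 = 715.

715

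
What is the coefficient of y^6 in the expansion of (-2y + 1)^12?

The general term is C(12,j)·(-2y)^j·(1)^(12-j); the y^6 term has j = 6.
C(12,6) = 924.
Coefficient = C(12,6) · (-2)^6 = 924 · 64 = 59136.

59136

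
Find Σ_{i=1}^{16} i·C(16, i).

524288

Differentiating (1+x)^16 and setting x=1: Σ i·C(16,i) = 16·2^15 = 524288.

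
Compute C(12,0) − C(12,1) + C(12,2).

55

The partial alternating sum Σ_{k=0}^{2} (−1)^k C(12,k) = (−1)^2 C(11,2) = 55.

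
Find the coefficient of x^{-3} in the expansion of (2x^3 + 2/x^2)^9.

General term: C(9,j)·(2x^3)^j·(2/x^2)^(9-j), with x-exponent 3j − 2(9−j) = 5j − 18.
Set 5j − 18 = -3: j = 3.
C(9,3) = 84; 2^3 = 8; 2^6 = 64.
Coefficient = 84 · 8 · 64 = 43008.

43008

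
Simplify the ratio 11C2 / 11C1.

5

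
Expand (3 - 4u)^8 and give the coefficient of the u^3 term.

The general term is C(8,j)·(3)^j·(-4u)^(8-j); the u^3 term has j = 5.
C(8,5) = 56.
Coefficient = C(8,5) · 3^5 · (-4)^3 = 56 · 243 · (-64) = -870912.

-870912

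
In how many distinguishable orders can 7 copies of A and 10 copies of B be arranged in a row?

19448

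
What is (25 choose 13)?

5200300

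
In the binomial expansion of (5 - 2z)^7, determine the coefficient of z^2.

262500

The general term is C(7,j)·(5)^j·(-2z)^(7-j); the z^2 term has j = 5.
C(7,5) = 21.
Coefficient = C(7,5) · 5^5 · (-2)^2 = 21 · 3125 · 4 = 262500.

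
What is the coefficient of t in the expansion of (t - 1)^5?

5

The general term is C(5,j)·(t)^j·(-1)^(5-j); the t^1 term has j = 1.
C(5,1) = 5.
Coefficient = C(5,1) = 5.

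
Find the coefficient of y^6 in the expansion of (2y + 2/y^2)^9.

4608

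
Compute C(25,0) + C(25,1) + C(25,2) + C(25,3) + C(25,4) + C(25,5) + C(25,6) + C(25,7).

1 + 25 + 300 + 2300 + 12650 + 53130 + 177100 + 480700 = 726206.

726206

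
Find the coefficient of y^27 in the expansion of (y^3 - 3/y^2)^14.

-9828

General term: C(14,j)·(y^3)^j·(-3/y^2)^(14-j), with y-exponent 3j − 2(14−j) = 5j − 28.
Set 5j − 28 = 27: j = 11.
C(14,11) = 364; 1^11 = 1; (-3)^3 = -27.
Coefficient = 364 · 1 · (-27) = -9828.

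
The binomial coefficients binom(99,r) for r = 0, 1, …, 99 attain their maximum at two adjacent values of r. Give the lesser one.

For odd n = 99, C(99,r) peaks at r = (n−1)/2 and (n+1)/2; the lesser is 49.

49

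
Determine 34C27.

5379616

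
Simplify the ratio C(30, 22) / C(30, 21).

9/22

C(n,k+1)/C(n,k) = (n−k)/(k+1) = (30−21)/(21+1) = 9/22.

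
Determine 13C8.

1287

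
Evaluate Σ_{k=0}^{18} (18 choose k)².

By Vandermonde's identity, Σ C(18,k)² = C(36,18) = 9075135300.

9075135300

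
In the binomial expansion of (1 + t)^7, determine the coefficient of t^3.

35

The general term is C(7,j)·(1)^j·(t)^(7-j); the t^3 term has j = 4.
C(7,4) = 35.
Coefficient = C(7,4) = 35.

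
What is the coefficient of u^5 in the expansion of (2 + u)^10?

8064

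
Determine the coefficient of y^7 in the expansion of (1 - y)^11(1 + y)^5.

-110

Coefficient of y^7 = Σ_{j} C(11,j)·(-1)^j·C(5,7-j)·1^(7-j) for j from 2 to 7.
= 55 + (-825) + 3300 + (-4620) + 2310 + (-330) = -110.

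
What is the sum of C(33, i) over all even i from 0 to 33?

Even-i terms of row 33 sum to 2^32 = 4294967296.

4294967296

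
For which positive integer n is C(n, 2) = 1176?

n(n−1)/2 = 1176 ⇒ n(n−1) = 2352. Since 49·48 = 2352, n = 49.

49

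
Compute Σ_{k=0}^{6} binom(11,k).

1486

1 + 11 + 55 + 165 + 330 + 462 + 462 = 1486.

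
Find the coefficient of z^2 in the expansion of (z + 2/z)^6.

60

General term: C(6,j)·(z)^j·(2/z)^(6-j), with z-exponent 1j − 1(6−j) = 2j − 6.
Set 2j − 6 = 2: j = 4.
C(6,4) = 15; 1^4 = 1; 2^2 = 4.
Coefficient = 15 · 1 · 4 = 60.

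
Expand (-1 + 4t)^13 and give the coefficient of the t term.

52

The general term is C(13,j)·(-1)^j·(4t)^(13-j); the t^1 term has j = 12.
C(13,12) = 13.
Coefficient = C(13,12) · 4^1 = 13 · 4 = 52.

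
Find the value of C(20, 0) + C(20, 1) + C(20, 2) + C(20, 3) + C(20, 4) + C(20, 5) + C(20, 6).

60460

1 + 20 + 190 + 1140 + 4845 + 15504 + 38760 = 60460.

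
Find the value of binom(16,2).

120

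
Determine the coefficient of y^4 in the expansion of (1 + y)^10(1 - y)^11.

45

Coefficient of y^4 = Σ_{j} C(10,j)·1^j·C(11,4-j)·(-1)^(4-j) for j from 0 to 4.
= 330 + (-1650) + 2475 + (-1320) + 210 = 45.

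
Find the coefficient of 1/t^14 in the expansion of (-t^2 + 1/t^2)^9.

General term: C(9,j)·(-t^2)^j·(1/t^2)^(9-j), with t-exponent 2j − 2(9−j) = 4j − 18.
Set 4j − 18 = -14: j = 1.
C(9,1) = 9; (-1)^1 = -1; 1^8 = 1.
Coefficient = 9 · (-1) · 1 = -9.

-9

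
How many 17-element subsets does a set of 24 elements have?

346104

C(24,17) = C(24,7) by symmetry.
C(24,7) = (24·23·22·21·20·19·18) / 7! = 1744364160 / 5040 = 346104.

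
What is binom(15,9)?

C(15,9) = C(15,6) by symmetry.
C(15,6) = (15·14·13·12·11·10) / 6! = 3603600 / 720 = 5005.

5005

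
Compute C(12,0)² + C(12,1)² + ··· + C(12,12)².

2704156

By Vandermonde's identity, Σ C(12,j)² = C(24,12) = 2704156.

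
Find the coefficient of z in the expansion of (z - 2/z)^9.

General term: C(9,j)·(z)^j·(-2/z)^(9-j), with z-exponent 1j − 1(9−j) = 2j − 9.
Set 2j − 9 = 1: j = 5.
C(9,5) = 126; 1^5 = 1; (-2)^4 = 16.
Coefficient = 126 · 1 · 16 = 2016.

2016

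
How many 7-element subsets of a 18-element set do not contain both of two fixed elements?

All 7-subsets: C(18,7) = 31824. Those containing both fixed elements: C(16,5) = 4368.
31824 − 4368 = 27456.

27456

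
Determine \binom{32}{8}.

10518300

C(32,8) = (32·31·30·29·28·27·26·25) / 8! = 424097856000 / 40320 = 10518300.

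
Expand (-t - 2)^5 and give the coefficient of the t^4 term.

-10

The general term is C(5,j)·(-t)^j·(-2)^(5-j); the t^4 term has j = 4.
C(5,4) = 5.
Coefficient = C(5,4) · (-2)^1 = 5 · (-2) = -10.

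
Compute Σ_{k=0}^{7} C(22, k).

280600

1 + 22 + 231 + 1540 + 7315 + 26334 + 74613 + 170544 = 280600.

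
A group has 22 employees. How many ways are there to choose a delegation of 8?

319770

This is C(22,8) = 319770.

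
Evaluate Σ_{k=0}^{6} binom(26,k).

313912

1 + 26 + 325 + 2600 + 14950 + 65780 + 230230 = 313912.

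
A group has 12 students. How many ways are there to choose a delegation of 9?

This is C(12,9) = 220.

220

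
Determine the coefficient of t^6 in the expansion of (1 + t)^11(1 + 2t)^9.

327786

Coefficient of t^6 = Σ_{j} C(11,j)·1^j·C(9,6-j)·2^(6-j) for j from 0 to 6.
= 5376 + 44352 + 110880 + 110880 + 47520 + 8316 + 462 = 327786.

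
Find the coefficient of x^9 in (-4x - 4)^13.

-47982837760

The general term is C(13,j)·(-4x)^j·(-4)^(13-j); the x^9 term has j = 9.
C(13,9) = 715.
Coefficient = C(13,9) · (-4)^9 · (-4)^4 = 715 · (-262144) · 256 = -47982837760.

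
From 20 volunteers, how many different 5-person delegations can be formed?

This is C(20,5) = 15504.

15504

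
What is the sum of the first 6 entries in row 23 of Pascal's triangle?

1 + 23 + 253 + 1771 + 8855 + 33649 = 44552.

44552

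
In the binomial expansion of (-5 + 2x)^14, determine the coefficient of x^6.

The general term is C(14,j)·(-5)^j·(2x)^(14-j); the x^6 term has j = 8.
C(14,8) = 3003.
Coefficient = C(14,8) · (-5)^8 · 2^6 = 3003 · 390625 · 64 = 75075000000.

75075000000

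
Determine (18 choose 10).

43758

C(18,10) = C(18,8) by symmetry.
C(18,8) = (18·17·16·15·14·13·12·11) / 8! = 1764322560 / 40320 = 43758.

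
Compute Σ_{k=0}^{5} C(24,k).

55455

1 + 24 + 276 + 2024 + 10626 + 42504 = 55455.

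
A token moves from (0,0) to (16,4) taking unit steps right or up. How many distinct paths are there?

Each path is a sequence of 20 steps with 16 rights: C(20,16) = 4845.

4845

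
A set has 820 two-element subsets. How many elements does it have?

n(n−1)/2 = 820 ⇒ n(n−1) = 1640. Since 41·40 = 1640, n = 41.

41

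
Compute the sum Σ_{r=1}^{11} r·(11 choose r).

11264

Since r·C(11,r) = 11·C(10,r−1), the sum is 11·2^10 = 11·1024 = 11264.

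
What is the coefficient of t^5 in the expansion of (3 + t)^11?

The general term is C(11,j)·(3)^j·(t)^(11-j); the t^5 term has j = 6.
C(11,6) = 462.
Coefficient = C(11,6) · 3^6 = 462 · 729 = 336798.

336798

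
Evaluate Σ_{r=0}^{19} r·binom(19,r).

4980736

Differentiating (1+x)^19 and setting x=1: Σ r·C(19,r) = 19·2^18 = 4980736.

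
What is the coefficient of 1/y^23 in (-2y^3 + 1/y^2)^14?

General term: C(14,j)·(-2y^3)^j·(1/y^2)^(14-j), with y-exponent 3j − 2(14−j) = 5j − 28.
Set 5j − 28 = -23: j = 1.
C(14,1) = 14; (-2)^1 = -2; 1^13 = 1.
Coefficient = 14 · (-2) · 1 = -28.

-28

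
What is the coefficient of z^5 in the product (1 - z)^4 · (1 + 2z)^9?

-558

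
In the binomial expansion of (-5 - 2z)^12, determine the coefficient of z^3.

The general term is C(12,j)·(-5)^j·(-2z)^(12-j); the z^3 term has j = 9.
C(12,9) = 220.
Coefficient = C(12,9) · (-5)^9 · (-2)^3 = 220 · (-1953125) · (-8) = 3437500000.

3437500000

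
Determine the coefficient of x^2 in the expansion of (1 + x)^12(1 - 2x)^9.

-6

Coefficient of x^2 = Σ_{j} C(12,j)·1^j·C(9,2-j)·(-2)^(2-j) for j from 0 to 2.
= 144 + (-216) + 66 = -6.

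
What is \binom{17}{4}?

C(17,4) = (17·16·15·14) / 4! = 57120 / 24 = 2380.

2380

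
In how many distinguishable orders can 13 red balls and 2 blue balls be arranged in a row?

Choose positions for the red balls: C(15,13) = 105.

105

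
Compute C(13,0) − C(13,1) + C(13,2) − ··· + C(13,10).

66

The partial alternating sum Σ_{k=0}^{10} (−1)^k C(13,k) = (−1)^10 C(12,10) = 66.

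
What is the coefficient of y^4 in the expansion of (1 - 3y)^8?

5670

The general term is C(8,j)·(1)^j·(-3y)^(8-j); the y^4 term has j = 4.
C(8,4) = 70.
Coefficient = C(8,4) · (-3)^4 = 70 · 81 = 5670.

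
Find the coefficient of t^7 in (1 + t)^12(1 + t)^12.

346104

(1 + t)^12(1 + t)^12 = (1 + t)^24, so the coefficient of t^7 is C(24,7)·1^7 = 346104·1 = 346104.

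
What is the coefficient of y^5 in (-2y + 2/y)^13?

General term: C(13,j)·(-2y)^j·(2/y)^(13-j), with y-exponent 1j − 1(13−j) = 2j − 13.
Set 2j − 13 = 5: j = 9.
C(13,9) = 715; (-2)^9 = -512; 2^4 = 16.
Coefficient = 715 · (-512) · 16 = -5857280.

-5857280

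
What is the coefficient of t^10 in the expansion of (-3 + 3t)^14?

The general term is C(14,j)·(-3)^j·(3t)^(14-j); the t^10 term has j = 4.
C(14,4) = 1001.
Coefficient = C(14,4) · (-3)^4 · 3^10 = 1001 · 81 · 59049 = 4787751969.

4787751969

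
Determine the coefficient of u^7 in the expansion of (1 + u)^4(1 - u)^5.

4

Coefficient of u^7 = Σ_{j} C(4,j)·1^j·C(5,7-j)·(-1)^(7-j) for j from 2 to 4.
= (-6) + 20 + (-10) = 4.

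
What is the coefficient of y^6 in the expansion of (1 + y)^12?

The general term is C(12,j)·(1)^j·(y)^(12-j); the y^6 term has j = 6.
C(12,6) = 924.
Coefficient = C(12,6) = 924.

924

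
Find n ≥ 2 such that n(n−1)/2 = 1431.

54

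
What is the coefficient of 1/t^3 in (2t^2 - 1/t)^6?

-12

General term: C(6,j)·(2t^2)^j·(-1/t)^(6-j), with t-exponent 2j − 1(6−j) = 3j − 6.
Set 3j − 6 = -3: j = 1.
C(6,1) = 6; 2^1 = 2; (-1)^5 = -1.
Coefficient = 6 · 2 · (-1) = -12.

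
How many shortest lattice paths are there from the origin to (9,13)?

Each path is a sequence of 22 steps with 9 rights: C(22,9) = 497420.

497420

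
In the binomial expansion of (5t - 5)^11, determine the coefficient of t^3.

The general term is C(11,j)·(5t)^j·(-5)^(11-j); the t^3 term has j = 3.
C(11,3) = 165.
Coefficient = C(11,3) · 5^3 · (-5)^8 = 165 · 125 · 390625 = 8056640625.

8056640625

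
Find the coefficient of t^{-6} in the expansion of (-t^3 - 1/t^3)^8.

56

General term: C(8,j)·(-t^3)^j·(-1/t^3)^(8-j), with t-exponent 3j − 3(8−j) = 6j − 24.
Set 6j − 24 = -6: j = 3.
C(8,3) = 56; (-1)^3 = -1; (-1)^5 = -1.
Coefficient = 56 · (-1) · (-1) = 56.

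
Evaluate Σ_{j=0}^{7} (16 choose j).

1 + 16 + 120 + 560 + 1820 + 4368 + 8008 + 11440 = 26333.

26333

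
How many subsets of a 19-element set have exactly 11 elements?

75582

Choose the 11 positions: C(19,11) = 75582.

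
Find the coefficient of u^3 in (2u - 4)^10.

-15728640

The general term is C(10,j)·(2u)^j·(-4)^(10-j); the u^3 term has j = 3.
C(10,3) = 120.
Coefficient = C(10,3) · 2^3 · (-4)^7 = 120 · 8 · (-16384) = -15728640.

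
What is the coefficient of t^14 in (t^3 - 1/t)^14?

-3432

General term: C(14,j)·(t^3)^j·(-1/t)^(14-j), with t-exponent 3j − 1(14−j) = 4j − 14.
Set 4j − 14 = 14: j = 7.
C(14,7) = 3432; 1^7 = 1; (-1)^7 = -1.
Coefficient = 3432 · 1 · (-1) = -3432.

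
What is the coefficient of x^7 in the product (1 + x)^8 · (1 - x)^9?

Coefficient of x^7 = Σ_{j} C(8,j)·1^j·C(9,7-j)·(-1)^(7-j) for j from 0 to 7.
= (-36) + 672 + (-3528) + 7056 + (-5880) + 2016 + (-252) + 8 = 56.

56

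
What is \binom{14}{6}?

C(14,6) = (14·13·12·11·10·9) / 6! = 2162160 / 720 = 3003.

3003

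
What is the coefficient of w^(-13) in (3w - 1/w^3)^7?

General term: C(7,j)·(3w)^j·(-1/w^3)^(7-j), with w-exponent 1j − 3(7−j) = 4j − 21.
Set 4j − 21 = -13: j = 2.
C(7,2) = 21; 3^2 = 9; (-1)^5 = -1.
Coefficient = 21 · 9 · (-1) = -189.

-189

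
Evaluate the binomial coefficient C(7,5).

21

C(7,5) = C(7,2) by symmetry.
C(7,2) = (7·6) / 2! = 42 / 2 = 21.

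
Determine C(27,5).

C(27,5) = (27·26·25·24·23) / 5! = 9687600 / 120 = 80730.

80730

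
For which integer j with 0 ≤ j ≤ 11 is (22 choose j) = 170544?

C(22,j) increases on 0 ≤ j ≤ 11. C(22,6) = 74613 and C(22,7) = 170544, so j = 7.

7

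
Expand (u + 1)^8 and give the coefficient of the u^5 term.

56

The general term is C(8,j)·(u)^j·(1)^(8-j); the u^5 term has j = 5.
C(8,5) = 56.
Coefficient = C(8,5) = 56.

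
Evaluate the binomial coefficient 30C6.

C(30,6) = (30·29·28·27·26·25) / 6! = 427518000 / 720 = 593775.

593775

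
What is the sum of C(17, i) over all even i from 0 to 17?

65536

Half of (1+1)^17 + (1−1)^17 gives the even-index sum: 2^16 = 65536.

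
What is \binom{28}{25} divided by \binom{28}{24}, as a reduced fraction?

C(n,k+1)/C(n,k) = (n−k)/(k+1) = (28−24)/(24+1) = 4/25.

4/25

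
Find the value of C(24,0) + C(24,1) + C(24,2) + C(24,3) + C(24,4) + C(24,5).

1 + 24 + 276 + 2024 + 10626 + 42504 = 55455.

55455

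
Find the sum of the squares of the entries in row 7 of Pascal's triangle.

3432

Σ C(7,i)² is the coefficient of x^7 in (1+x)^7(1+x)^7 = (1+x)^14, i.e. C(14,7) = 3432.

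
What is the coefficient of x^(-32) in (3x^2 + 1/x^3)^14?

819

General term: C(14,j)·(3x^2)^j·(1/x^3)^(14-j), with x-exponent 2j − 3(14−j) = 5j − 42.
Set 5j − 42 = -32: j = 2.
C(14,2) = 91; 3^2 = 9; 1^12 = 1.
Coefficient = 91 · 9 · 1 = 819.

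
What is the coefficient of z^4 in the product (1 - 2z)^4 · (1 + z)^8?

Coefficient of z^4 = Σ_{j} C(4,j)·(-2)^j·C(8,4-j)·1^(4-j) for j from 0 to 4.
= 70 + (-448) + 672 + (-256) + 16 = 54.

54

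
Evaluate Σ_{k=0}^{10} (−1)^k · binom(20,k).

The partial alternating sum Σ_{k=0}^{10} (−1)^k C(20,k) = (−1)^10 C(19,10) = 92378.

92378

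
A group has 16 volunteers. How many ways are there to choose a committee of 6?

8008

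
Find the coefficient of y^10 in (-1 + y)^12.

The general term is C(12,j)·(-1)^j·(y)^(12-j); the y^10 term has j = 2.
C(12,2) = 66.
Coefficient = C(12,2) = 66.

66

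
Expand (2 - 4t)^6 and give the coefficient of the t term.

-768

The general term is C(6,j)·(2)^j·(-4t)^(6-j); the t^1 term has j = 5.
C(6,5) = 6.
Coefficient = C(6,5) · 2^5 · (-4)^1 = 6 · 32 · (-4) = -768.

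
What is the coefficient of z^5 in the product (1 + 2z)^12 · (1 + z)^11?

Coefficient of z^5 = Σ_{j} C(12,j)·2^j·C(11,5-j)·1^(5-j) for j from 0 to 5.
= 462 + 7920 + 43560 + 96800 + 87120 + 25344 = 261206.

261206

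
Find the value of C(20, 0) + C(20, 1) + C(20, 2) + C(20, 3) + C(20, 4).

1 + 20 + 190 + 1140 + 4845 = 6196.

6196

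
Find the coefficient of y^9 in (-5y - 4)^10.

78125000

The general term is C(10,j)·(-5y)^j·(-4)^(10-j); the y^9 term has j = 9.
C(10,9) = 10.
Coefficient = C(10,9) · (-5)^9 · (-4)^1 = 10 · (-1953125) · (-4) = 78125000.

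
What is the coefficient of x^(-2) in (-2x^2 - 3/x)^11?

-8660520

General term: C(11,j)·(-2x^2)^j·(-3/x)^(11-j), with x-exponent 2j − 1(11−j) = 3j − 11.
Set 3j − 11 = -2: j = 3.
C(11,3) = 165; (-2)^3 = -8; (-3)^8 = 6561.
Coefficient = 165 · (-8) · 6561 = -8660520.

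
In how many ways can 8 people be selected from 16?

12870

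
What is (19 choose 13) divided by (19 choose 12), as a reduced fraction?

C(n,k+1)/C(n,k) = (n−k)/(k+1) = (19−12)/(12+1) = 7/13.

7/13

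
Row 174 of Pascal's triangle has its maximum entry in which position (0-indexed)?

C(174,j) is maximized at j = 174/2 = 87.

87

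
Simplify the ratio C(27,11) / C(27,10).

C(n,k+1)/C(n,k) = (n−k)/(k+1) = (27−10)/(10+1) = 17/11.

17/11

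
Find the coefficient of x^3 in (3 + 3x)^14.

The general term is C(14,j)·(3)^j·(3x)^(14-j); the x^3 term has j = 11.
C(14,11) = 364.
Coefficient = C(14,11) · 3^11 · 3^3 = 364 · 177147 · 27 = 1741000716.

1741000716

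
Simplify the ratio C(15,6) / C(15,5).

5/3

C(n,k+1)/C(n,k) = (n−k)/(k+1) = (15−5)/(5+1) = 10/6 = 5/3.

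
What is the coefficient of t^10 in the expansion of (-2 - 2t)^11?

-22528

The general term is C(11,j)·(-2)^j·(-2t)^(11-j); the t^10 term has j = 1.
C(11,1) = 11.
Coefficient = C(11,1) · (-2)^1 · (-2)^10 = 11 · (-2) · 1024 = -22528.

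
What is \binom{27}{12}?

17383860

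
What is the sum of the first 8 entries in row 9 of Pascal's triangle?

1 + 9 + 36 + 84 + 126 + 126 + 84 + 36 = 502.

502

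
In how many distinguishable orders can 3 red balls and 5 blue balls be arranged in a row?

56

Choose positions for the red balls: C(8,3) = 56.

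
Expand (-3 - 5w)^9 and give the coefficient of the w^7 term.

The general term is C(9,j)·(-3)^j·(-5w)^(9-j); the w^7 term has j = 2.
C(9,2) = 36.
Coefficient = C(9,2) · (-3)^2 · (-5)^7 = 36 · 9 · (-78125) = -25312500.

-25312500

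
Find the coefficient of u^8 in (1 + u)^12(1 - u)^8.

-238

Coefficient of u^8 = Σ_{j} C(12,j)·1^j·C(8,8-j)·(-1)^(8-j) for j from 0 to 8.
= 1 + (-96) + 1848 + (-12320) + 34650 + (-44352) + 25872 + (-6336) + 495 = -238.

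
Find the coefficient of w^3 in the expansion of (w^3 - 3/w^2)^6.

General term: C(6,j)·(w^3)^j·(-3/w^2)^(6-j), with w-exponent 3j − 2(6−j) = 5j − 12.
Set 5j − 12 = 3: j = 3.
C(6,3) = 20; 1^3 = 1; (-3)^3 = -27.
Coefficient = 20 · 1 · (-27) = -540.

-540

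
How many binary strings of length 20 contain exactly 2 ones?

190

Choose the 2 positions: C(20,2) = 190.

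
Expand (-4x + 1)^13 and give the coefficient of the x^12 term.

The general term is C(13,j)·(-4x)^j·(1)^(13-j); the x^12 term has j = 12.
C(13,12) = 13.
Coefficient = C(13,12) · (-4)^12 = 13 · 16777216 = 218103808.

218103808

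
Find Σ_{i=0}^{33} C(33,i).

8589934592

The entries of row 33 sum to 2^33 = 8589934592.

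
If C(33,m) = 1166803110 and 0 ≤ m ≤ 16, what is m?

16

C(33,m) increases on 0 ≤ m ≤ 16. C(33,15) = 1037158320 and C(33,16) = 1166803110, so m = 16.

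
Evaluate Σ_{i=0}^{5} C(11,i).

1024

1 + 11 + 55 + 165 + 330 + 462 = 1024.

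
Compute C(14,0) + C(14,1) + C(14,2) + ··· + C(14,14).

16384

Setting x = 1 in (1+x)^14 gives Σ C(14,r) = 2^14 = 16384.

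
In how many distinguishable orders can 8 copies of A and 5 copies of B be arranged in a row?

1287

Choose positions for the A's: C(13,8) = 1287.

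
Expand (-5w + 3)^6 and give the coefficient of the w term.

The general term is C(6,j)·(-5w)^j·(3)^(6-j); the w^1 term has j = 1.
C(6,1) = 6.
Coefficient = C(6,1) · (-5)^1 · 3^5 = 6 · (-5) · 243 = -7290.

-7290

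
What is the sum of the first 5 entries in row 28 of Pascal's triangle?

24158

1 + 28 + 378 + 3276 + 20475 = 24158.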